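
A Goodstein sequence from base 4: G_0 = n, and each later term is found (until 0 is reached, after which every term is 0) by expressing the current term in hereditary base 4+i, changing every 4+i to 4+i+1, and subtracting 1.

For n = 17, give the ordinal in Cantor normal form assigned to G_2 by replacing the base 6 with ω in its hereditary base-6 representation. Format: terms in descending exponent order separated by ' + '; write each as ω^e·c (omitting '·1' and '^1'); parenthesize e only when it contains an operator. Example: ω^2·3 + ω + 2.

G_0=17  [base 4] 4^2 + 1  →[4↦5]→  5^2 + 1 = 26  −1 ⇒ G_1=25
G_1=25  [base 5] 5^2  →[5↦6]→  6^2 = 36  −1 ⇒ G_2=35
G_2=35  [base 6] 5·6 + 5  →[6↦7]→  5·7 + 5 = 40  −1 ⇒ G_3=39

ω·5 + 5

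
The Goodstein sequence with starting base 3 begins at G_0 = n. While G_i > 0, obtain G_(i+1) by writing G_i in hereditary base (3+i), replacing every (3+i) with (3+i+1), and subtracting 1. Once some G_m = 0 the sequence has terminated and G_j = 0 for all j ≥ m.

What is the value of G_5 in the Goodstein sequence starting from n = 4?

1

4 —HB3→ 3 + 1 —bump→ 4 + 1 = 5 —(−1)→ 4
4 —HB4→ 4 —bump→ 5 = 5 —(−1)→ 4
4 —HB5→ 4 —bump→ 4 = 4 —(−1)→ 3
3 —HB6→ 3 —bump→ 3 = 3 —(−1)→ 2
2 —HB7→ 2 —bump→ 2 = 2 —(−1)→ 1
1 —HB8→ 1 —bump→ 1 = 1 —(−1)→ 0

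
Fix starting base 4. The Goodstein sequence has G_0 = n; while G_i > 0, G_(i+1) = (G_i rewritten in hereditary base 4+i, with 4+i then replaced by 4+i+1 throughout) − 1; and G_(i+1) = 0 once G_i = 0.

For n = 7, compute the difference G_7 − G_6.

step 0: 7 = 4 + 3; sub 5 for 4: 5 + 3; = 8; G_1 = 8−1 = 7
step 1: 7 = 5 + 2; sub 6 for 5: 6 + 2; = 8; G_2 = 8−1 = 7
step 2: 7 = 6 + 1; sub 7 for 6: 7 + 1; = 8; G_3 = 8−1 = 7
step 3: 7 = 7; sub 8 for 7: 8; = 8; G_4 = 8−1 = 7
step 4: 7 = 7; sub 9 for 8: 7; = 7; G_5 = 7−1 = 6
step 5: 6 = 6; sub 10 for 9: 6; = 6; G_6 = 6−1 = 5
step 6: 5 = 5; sub 11 for 10: 5; = 5; G_7 = 5−1 = 4

-1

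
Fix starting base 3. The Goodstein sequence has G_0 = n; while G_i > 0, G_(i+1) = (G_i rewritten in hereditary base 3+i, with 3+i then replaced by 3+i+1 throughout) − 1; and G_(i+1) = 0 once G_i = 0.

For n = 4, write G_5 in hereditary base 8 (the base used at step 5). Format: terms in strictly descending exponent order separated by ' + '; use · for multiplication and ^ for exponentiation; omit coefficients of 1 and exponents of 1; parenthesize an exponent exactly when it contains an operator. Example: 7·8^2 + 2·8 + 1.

1

4 —HB3→ 3 + 1 —bump→ 4 + 1 = 5 —(−1)→ 4
4 —HB4→ 4 —bump→ 5 = 5 —(−1)→ 4
4 —HB5→ 4 —bump→ 4 = 4 —(−1)→ 3
3 —HB6→ 3 —bump→ 3 = 3 —(−1)→ 2
2 —HB7→ 2 —bump→ 2 = 2 —(−1)→ 1
1 —HB8→ 1 —bump→ 1 = 1 —(−1)→ 0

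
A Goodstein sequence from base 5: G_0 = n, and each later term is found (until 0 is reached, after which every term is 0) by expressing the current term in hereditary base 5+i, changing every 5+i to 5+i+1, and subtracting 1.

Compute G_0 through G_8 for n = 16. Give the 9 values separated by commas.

16, 18, 20, 21, 22, 23, 24, 25, 26

G_0=16  [base 5] 3·5 + 1  →[5↦6]→  3·6 + 1 = 19  −1 ⇒ G_1=18
G_1=18  [base 6] 3·6  →[6↦7]→  3·7 = 21  −1 ⇒ G_2=20
G_2=20  [base 7] 2·7 + 6  →[7↦8]→  2·8 + 6 = 22  −1 ⇒ G_3=21
G_3=21  [base 8] 2·8 + 5  →[8↦9]→  2·9 + 5 = 23  −1 ⇒ G_4=22
G_4=22  [base 9] 2·9 + 4  →[9↦10]→  2·10 + 4 = 24  −1 ⇒ G_5=23
G_5=23  [base 10] 2·10 + 3  →[10↦11]→  2·11 + 3 = 25  −1 ⇒ G_6=24
G_6=24  [base 11] 2·11 + 2  →[11↦12]→  2·12 + 2 = 26  −1 ⇒ G_7=25
G_7=25  [base 12] 2·12 + 1  →[12↦13]→  2·13 + 1 = 27  −1 ⇒ G_8=26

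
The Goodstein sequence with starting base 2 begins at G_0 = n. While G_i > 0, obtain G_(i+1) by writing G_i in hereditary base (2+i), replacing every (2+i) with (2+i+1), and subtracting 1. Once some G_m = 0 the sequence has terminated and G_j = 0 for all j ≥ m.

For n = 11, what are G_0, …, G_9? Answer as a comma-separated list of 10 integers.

(0) 11|_2 = 2^(2 + 1) + 2 + 1 ↦ 3^(3 + 1) + 3 + 1|_3 = 85 ⇒ 84
(1) 84|_3 = 3^(3 + 1) + 3 ↦ 4^(4 + 1) + 4|_4 = 1028 ⇒ 1027
(2) 1027|_4 = 4^(4 + 1) + 3 ↦ 5^(5 + 1) + 3|_5 = 15628 ⇒ 15627
(3) 15627|_5 = 5^(5 + 1) + 2 ↦ 6^(6 + 1) + 2|_6 = 279938 ⇒ 279937
(4) 279937|_6 = 6^(6 + 1) + 1 ↦ 7^(7 + 1) + 1|_7 = 5764802 ⇒ 5764801
(5) 5764801|_7 = 7^(7 + 1) ↦ 8^(8 + 1)|_8 = 134217728 ⇒ 134217727
(6) 134217727|_8 = 7·8^8 + 7·8^7 + 7·8^6 + 7·8^5 + 7·8^4 + 7·8^3 + 7·8^2 + 7·8 + 7 ↦ 7·9^9 + 7·9^7 + 7·9^6 + 7·9^5 + 7·9^4 + 7·9^3 + 7·9^2 + 7·9 + 7|_9 = 2749609303 ⇒ 2749609302
(7) 2749609302|_9 = 7·9^9 + 7·9^7 + 7·9^6 + 7·9^5 + 7·9^4 + 7·9^3 + 7·9^2 + 7·9 + 6 ↦ 7·10^10 + 7·10^7 + 7·10^6 + 7·10^5 + 7·10^4 + 7·10^3 + 7·10^2 + 7·10 + 6|_10 = 70077777776 ⇒ 70077777775
(8) 70077777775|_10 = 7·10^10 + 7·10^7 + 7·10^6 + 7·10^5 + 7·10^4 + 7·10^3 + 7·10^2 + 7·10 + 5 ↦ 7·11^11 + 7·11^7 + 7·11^6 + 7·11^5 + 7·11^4 + 7·11^3 + 7·11^2 + 7·11 + 5|_11 = 1997331745491 ⇒ 1997331745490

11, 84, 1027, 15627, 279937, 5764801, 134217727, 2749609302, 70077777775, 1997331745490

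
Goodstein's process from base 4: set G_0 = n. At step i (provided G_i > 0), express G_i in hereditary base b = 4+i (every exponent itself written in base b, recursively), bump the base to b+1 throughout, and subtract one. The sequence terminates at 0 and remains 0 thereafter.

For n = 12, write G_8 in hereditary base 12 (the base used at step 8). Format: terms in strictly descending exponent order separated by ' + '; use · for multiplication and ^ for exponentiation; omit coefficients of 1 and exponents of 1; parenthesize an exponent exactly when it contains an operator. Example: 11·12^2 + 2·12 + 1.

12 + 7

[0] 12 ≡ 3·4 (base 4). Lift 5: 15. −1: 14.
[1] 14 ≡ 2·5 + 4 (base 5). Lift 6: 16. −1: 15.
[2] 15 ≡ 2·6 + 3 (base 6). Lift 7: 17. −1: 16.
[3] 16 ≡ 2·7 + 2 (base 7). Lift 8: 18. −1: 17.
[4] 17 ≡ 2·8 + 1 (base 8). Lift 9: 19. −1: 18.
[5] 18 ≡ 2·9 (base 9). Lift 10: 20. −1: 19.
[6] 19 ≡ 10 + 9 (base 10). Lift 11: 20. −1: 19.
[7] 19 ≡ 11 + 8 (base 11). Lift 12: 20. −1: 19.
[8] 19 ≡ 12 + 7 (base 12). Lift 13: 20. −1: 19.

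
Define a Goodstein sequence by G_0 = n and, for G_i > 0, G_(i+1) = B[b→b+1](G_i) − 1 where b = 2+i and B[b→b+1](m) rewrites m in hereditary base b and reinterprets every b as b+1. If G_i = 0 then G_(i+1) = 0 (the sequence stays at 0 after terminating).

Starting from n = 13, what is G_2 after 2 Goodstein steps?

base 2: 13 = 2^(2 + 1) + 2^2 + 1; at 3: 3^(3 + 1) + 3^3 + 1 = 109; next = 108
base 3: 108 = 3^(3 + 1) + 3^3; at 4: 4^(4 + 1) + 4^4 = 1280; next = 1279
base 4: 1279 = 4^(4 + 1) + 3·4^3 + 3·4^2 + 3·4 + 3; at 5: 5^(5 + 1) + 3·5^3 + 3·5^2 + 3·5 + 3 = 16093; next = 16092

1279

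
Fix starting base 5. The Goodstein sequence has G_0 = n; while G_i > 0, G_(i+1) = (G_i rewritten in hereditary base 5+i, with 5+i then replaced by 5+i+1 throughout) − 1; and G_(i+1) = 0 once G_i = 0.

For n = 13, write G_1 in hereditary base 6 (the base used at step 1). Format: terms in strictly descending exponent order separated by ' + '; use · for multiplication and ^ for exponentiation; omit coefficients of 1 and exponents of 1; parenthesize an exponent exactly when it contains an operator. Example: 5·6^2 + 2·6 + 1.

[0] 13 ≡ 2·5 + 3 (base 5). Lift 6: 15. −1: 14.
[1] 14 ≡ 2·6 + 2 (base 6). Lift 7: 16. −1: 15.

2·6 + 2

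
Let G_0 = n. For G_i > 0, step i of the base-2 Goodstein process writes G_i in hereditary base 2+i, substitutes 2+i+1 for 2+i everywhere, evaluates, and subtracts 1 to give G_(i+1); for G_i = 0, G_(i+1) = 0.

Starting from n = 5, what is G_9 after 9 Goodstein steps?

4382

[0] 5 ≡ 2^2 + 1 (base 2). Lift 3: 28. −1: 27.
[1] 27 ≡ 3^3 (base 3). Lift 4: 256. −1: 255.
[2] 255 ≡ 3·4^3 + 3·4^2 + 3·4 + 3 (base 4). Lift 5: 468. −1: 467.
[3] 467 ≡ 3·5^3 + 3·5^2 + 3·5 + 2 (base 5). Lift 6: 776. −1: 775.
[4] 775 ≡ 3·6^3 + 3·6^2 + 3·6 + 1 (base 6). Lift 7: 1198. −1: 1197.
[5] 1197 ≡ 3·7^3 + 3·7^2 + 3·7 (base 7). Lift 8: 1752. −1: 1751.
[6] 1751 ≡ 3·8^3 + 3·8^2 + 2·8 + 7 (base 8). Lift 9: 2455. −1: 2454.
[7] 2454 ≡ 3·9^3 + 3·9^2 + 2·9 + 6 (base 9). Lift 10: 3326. −1: 3325.
[8] 3325 ≡ 3·10^3 + 3·10^2 + 2·10 + 5 (base 10). Lift 11: 4383. −1: 4382.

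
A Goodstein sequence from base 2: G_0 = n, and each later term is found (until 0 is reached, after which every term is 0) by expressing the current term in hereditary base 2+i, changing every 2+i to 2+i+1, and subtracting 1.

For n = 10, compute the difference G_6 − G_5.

step 0: 10 = 2^(2 + 1) + 2; sub 3 for 2: 3^(3 + 1) + 3; = 84; G_1 = 84−1 = 83
step 1: 83 = 3^(3 + 1) + 2; sub 4 for 3: 4^(4 + 1) + 2; = 1026; G_2 = 1026−1 = 1025
step 2: 1025 = 4^(4 + 1) + 1; sub 5 for 4: 5^(5 + 1) + 1; = 15626; G_3 = 15626−1 = 15625
step 3: 15625 = 5^(5 + 1); sub 6 for 5: 6^(6 + 1); = 279936; G_4 = 279936−1 = 279935
step 4: 279935 = 5·6^6 + 5·6^5 + 5·6^4 + 5·6^3 + 5·6^2 + 5·6 + 5; sub 7 for 6: 5·7^7 + 5·7^5 + 5·7^4 + 5·7^3 + 5·7^2 + 5·7 + 5; = 4215755; G_5 = 4215755−1 = 4215754
step 5: 4215754 = 5·7^7 + 5·7^5 + 5·7^4 + 5·7^3 + 5·7^2 + 5·7 + 4; sub 8 for 7: 5·8^8 + 5·8^5 + 5·8^4 + 5·8^3 + 5·8^2 + 5·8 + 4; = 84073324; G_6 = 84073324−1 = 84073323

79857569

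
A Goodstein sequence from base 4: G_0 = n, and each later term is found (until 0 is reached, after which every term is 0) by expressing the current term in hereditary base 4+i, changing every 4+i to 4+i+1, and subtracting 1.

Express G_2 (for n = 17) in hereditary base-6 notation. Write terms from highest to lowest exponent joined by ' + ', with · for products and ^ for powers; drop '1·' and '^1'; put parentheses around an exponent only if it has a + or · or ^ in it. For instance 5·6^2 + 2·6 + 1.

5·6 + 5

G_0=17  [base 4] 4^2 + 1  →[4↦5]→  5^2 + 1 = 26  −1 ⇒ G_1=25
G_1=25  [base 5] 5^2  →[5↦6]→  6^2 = 36  −1 ⇒ G_2=35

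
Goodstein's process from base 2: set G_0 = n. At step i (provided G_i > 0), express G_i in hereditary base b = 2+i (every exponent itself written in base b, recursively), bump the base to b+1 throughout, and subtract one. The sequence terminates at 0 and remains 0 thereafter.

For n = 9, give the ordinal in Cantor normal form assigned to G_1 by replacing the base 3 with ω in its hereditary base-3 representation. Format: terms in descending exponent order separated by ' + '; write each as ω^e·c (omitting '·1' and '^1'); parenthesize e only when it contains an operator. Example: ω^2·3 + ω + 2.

ω^(ω + 1)

step 0: 9 = 2^(2 + 1) + 1; sub 3 for 2: 3^(3 + 1) + 1; = 82; G_1 = 82−1 = 81
step 1: 81 = 3^(3 + 1); sub 4 for 3: 4^(4 + 1); = 1024; G_2 = 1024−1 = 1023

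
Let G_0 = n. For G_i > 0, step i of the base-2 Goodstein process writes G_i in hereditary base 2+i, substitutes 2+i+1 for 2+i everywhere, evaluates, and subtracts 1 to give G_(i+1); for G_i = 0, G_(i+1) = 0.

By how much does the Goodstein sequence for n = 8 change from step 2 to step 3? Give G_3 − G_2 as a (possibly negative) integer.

i=0: 8 = 2^(2 + 1) (b=2); 2→3: 3^(3 + 1) = 81; 81−1 = 80
i=1: 80 = 2·3^3 + 2·3^2 + 2·3 + 2 (b=3); 3→4: 2·4^4 + 2·4^2 + 2·4 + 2 = 554; 554−1 = 553
i=2: 553 = 2·4^4 + 2·4^2 + 2·4 + 1 (b=4); 4→5: 2·5^5 + 2·5^2 + 2·5 + 1 = 6311; 6311−1 = 6310

5757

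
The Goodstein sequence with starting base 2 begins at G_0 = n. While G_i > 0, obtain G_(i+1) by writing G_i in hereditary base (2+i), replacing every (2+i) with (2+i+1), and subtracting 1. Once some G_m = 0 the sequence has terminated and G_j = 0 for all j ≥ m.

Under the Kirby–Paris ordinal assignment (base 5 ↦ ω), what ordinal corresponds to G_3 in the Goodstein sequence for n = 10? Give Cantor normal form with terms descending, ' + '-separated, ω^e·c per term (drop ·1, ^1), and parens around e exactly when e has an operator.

i=0: 10 = 2^(2 + 1) + 2 (b=2); 2→3: 3^(3 + 1) + 3 = 84; 84−1 = 83
i=1: 83 = 3^(3 + 1) + 2 (b=3); 3→4: 4^(4 + 1) + 2 = 1026; 1026−1 = 1025
i=2: 1025 = 4^(4 + 1) + 1 (b=4); 4→5: 5^(5 + 1) + 1 = 15626; 15626−1 = 15625

ω^(ω + 1)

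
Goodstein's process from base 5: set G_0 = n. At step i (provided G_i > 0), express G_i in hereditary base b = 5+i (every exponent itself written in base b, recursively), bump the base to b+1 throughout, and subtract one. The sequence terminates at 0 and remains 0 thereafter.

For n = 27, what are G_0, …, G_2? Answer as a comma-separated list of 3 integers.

step 0: 27 = 5^2 + 2; sub 6 for 5: 6^2 + 2; = 38; G_1 = 38−1 = 37
step 1: 37 = 6^2 + 1; sub 7 for 6: 7^2 + 1; = 50; G_2 = 50−1 = 49

27, 37, 49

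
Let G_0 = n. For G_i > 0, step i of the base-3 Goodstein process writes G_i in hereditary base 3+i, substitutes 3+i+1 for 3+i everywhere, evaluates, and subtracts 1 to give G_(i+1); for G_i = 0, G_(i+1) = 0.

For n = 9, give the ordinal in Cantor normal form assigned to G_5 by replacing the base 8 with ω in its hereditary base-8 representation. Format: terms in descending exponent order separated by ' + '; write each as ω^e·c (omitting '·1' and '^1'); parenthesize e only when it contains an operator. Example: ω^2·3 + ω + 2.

ω·2 + 7

base 3: 9 = 3^2; at 4: 4^2 = 16; next = 15
base 4: 15 = 3·4 + 3; at 5: 3·5 + 3 = 18; next = 17
base 5: 17 = 3·5 + 2; at 6: 3·6 + 2 = 20; next = 19
base 6: 19 = 3·6 + 1; at 7: 3·7 + 1 = 22; next = 21
base 7: 21 = 3·7; at 8: 3·8 = 24; next = 23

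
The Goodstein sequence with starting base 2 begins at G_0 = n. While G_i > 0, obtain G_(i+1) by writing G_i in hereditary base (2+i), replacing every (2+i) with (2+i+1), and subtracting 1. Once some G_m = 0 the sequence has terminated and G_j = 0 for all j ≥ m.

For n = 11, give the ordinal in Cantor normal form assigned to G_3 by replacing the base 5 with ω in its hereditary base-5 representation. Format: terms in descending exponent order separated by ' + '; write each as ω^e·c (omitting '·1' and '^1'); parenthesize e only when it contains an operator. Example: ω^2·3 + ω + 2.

ω^(ω + 1) + 2

G_0=11  [base 2] 2^(2 + 1) + 2 + 1  →[2↦3]→  3^(3 + 1) + 3 + 1 = 85  −1 ⇒ G_1=84
G_1=84  [base 3] 3^(3 + 1) + 3  →[3↦4]→  4^(4 + 1) + 4 = 1028  −1 ⇒ G_2=1027
G_2=1027  [base 4] 4^(4 + 1) + 3  →[4↦5]→  5^(5 + 1) + 3 = 15628  −1 ⇒ G_3=15627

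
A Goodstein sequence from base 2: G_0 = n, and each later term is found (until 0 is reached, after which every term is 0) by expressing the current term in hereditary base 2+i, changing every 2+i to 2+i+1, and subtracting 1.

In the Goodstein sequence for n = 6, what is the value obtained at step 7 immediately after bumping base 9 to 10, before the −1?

555552

G_0=6  [base 2] 2^2 + 2  →[2↦3]→  3^3 + 3 = 30  −1 ⇒ G_1=29
G_1=29  [base 3] 3^3 + 2  →[3↦4]→  4^4 + 2 = 258  −1 ⇒ G_2=257
G_2=257  [base 4] 4^4 + 1  →[4↦5]→  5^5 + 1 = 3126  −1 ⇒ G_3=3125
G_3=3125  [base 5] 5^5  →[5↦6]→  6^6 = 46656  −1 ⇒ G_4=46655
G_4=46655  [base 6] 5·6^5 + 5·6^4 + 5·6^3 + 5·6^2 + 5·6 + 5  →[6↦7]→  5·7^5 + 5·7^4 + 5·7^3 + 5·7^2 + 5·7 + 5 = 98040  −1 ⇒ G_5=98039
G_5=98039  [base 7] 5·7^5 + 5·7^4 + 5·7^3 + 5·7^2 + 5·7 + 4  →[7↦8]→  5·8^5 + 5·8^4 + 5·8^3 + 5·8^2 + 5·8 + 4 = 187244  −1 ⇒ G_6=187243
G_6=187243  [base 8] 5·8^5 + 5·8^4 + 5·8^3 + 5·8^2 + 5·8 + 3  →[8↦9]→  5·9^5 + 5·9^4 + 5·9^3 + 5·9^2 + 5·9 + 3 = 332148  −1 ⇒ G_7=332147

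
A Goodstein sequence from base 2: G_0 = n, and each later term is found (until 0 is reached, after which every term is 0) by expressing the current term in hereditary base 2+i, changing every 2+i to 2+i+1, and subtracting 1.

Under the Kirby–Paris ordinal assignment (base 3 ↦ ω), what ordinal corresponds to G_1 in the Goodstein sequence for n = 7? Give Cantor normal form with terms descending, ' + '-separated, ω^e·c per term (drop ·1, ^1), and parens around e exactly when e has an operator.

G_0 = 7. HB_2(7) = 2^2 + 2 + 1. Bump = 31. G_1 = 30.
G_1 = 30. HB_3(30) = 3^3 + 3. Bump = 260. G_2 = 259.

ω^ω + ω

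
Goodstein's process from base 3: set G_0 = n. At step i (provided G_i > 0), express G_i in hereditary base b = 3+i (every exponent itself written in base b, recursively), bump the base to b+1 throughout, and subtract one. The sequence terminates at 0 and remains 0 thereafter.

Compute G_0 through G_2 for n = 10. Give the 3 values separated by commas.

step 0: 10 = 3^2 + 1; sub 4 for 3: 4^2 + 1; = 17; G_1 = 17−1 = 16
step 1: 16 = 4^2; sub 5 for 4: 5^2; = 25; G_2 = 25−1 = 24

10, 16, 24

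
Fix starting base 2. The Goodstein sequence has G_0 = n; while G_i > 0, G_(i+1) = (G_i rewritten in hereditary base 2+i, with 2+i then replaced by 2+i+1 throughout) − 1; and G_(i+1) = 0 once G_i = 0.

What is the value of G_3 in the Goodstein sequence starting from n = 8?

8 —HB2→ 2^(2 + 1) —bump→ 3^(3 + 1) = 81 —(−1)→ 80
80 —HB3→ 2·3^3 + 2·3^2 + 2·3 + 2 —bump→ 2·4^4 + 2·4^2 + 2·4 + 2 = 554 —(−1)→ 553
553 —HB4→ 2·4^4 + 2·4^2 + 2·4 + 1 —bump→ 2·5^5 + 2·5^2 + 2·5 + 1 = 6311 —(−1)→ 6310
6310 —HB5→ 2·5^5 + 2·5^2 + 2·5 —bump→ 2·6^6 + 2·6^2 + 2·6 = 93396 —(−1)→ 93395

6310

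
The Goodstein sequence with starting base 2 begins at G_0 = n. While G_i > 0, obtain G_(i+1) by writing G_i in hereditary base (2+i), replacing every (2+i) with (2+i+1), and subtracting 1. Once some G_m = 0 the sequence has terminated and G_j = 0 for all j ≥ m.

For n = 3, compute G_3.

base 2: 3 = 2 + 1; at 3: 3 + 1 = 4; next = 3
base 3: 3 = 3; at 4: 4 = 4; next = 3
base 4: 3 = 3; at 5: 3 = 3; next = 2
base 5: 2 = 2; at 6: 2 = 2; next = 1

2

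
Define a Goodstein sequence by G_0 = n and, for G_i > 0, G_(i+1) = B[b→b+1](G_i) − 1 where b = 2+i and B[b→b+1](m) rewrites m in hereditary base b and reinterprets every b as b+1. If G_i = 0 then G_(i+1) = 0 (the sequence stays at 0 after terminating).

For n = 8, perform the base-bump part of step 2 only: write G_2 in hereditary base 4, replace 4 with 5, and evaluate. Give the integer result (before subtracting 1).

step 0: 8 = 2^(2 + 1); sub 3 for 2: 3^(3 + 1); = 81; G_1 = 81−1 = 80
step 1: 80 = 2·3^3 + 2·3^2 + 2·3 + 2; sub 4 for 3: 2·4^4 + 2·4^2 + 2·4 + 2; = 554; G_2 = 554−1 = 553
step 2: 553 = 2·4^4 + 2·4^2 + 2·4 + 1; sub 5 for 4: 2·5^5 + 2·5^2 + 2·5 + 1; = 6311; G_3 = 6311−1 = 6310

6311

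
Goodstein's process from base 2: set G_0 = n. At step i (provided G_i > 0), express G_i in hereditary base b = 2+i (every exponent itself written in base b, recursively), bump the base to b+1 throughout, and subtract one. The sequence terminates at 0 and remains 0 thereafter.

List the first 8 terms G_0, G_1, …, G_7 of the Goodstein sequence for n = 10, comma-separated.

10, 83, 1025, 15625, 279935, 4215754, 84073323, 1937434592

i=0: 10 = 2^(2 + 1) + 2 (b=2); 2→3: 3^(3 + 1) + 3 = 84; 84−1 = 83
i=1: 83 = 3^(3 + 1) + 2 (b=3); 3→4: 4^(4 + 1) + 2 = 1026; 1026−1 = 1025
i=2: 1025 = 4^(4 + 1) + 1 (b=4); 4→5: 5^(5 + 1) + 1 = 15626; 15626−1 = 15625
i=3: 15625 = 5^(5 + 1) (b=5); 5→6: 6^(6 + 1) = 279936; 279936−1 = 279935
i=4: 279935 = 5·6^6 + 5·6^5 + 5·6^4 + 5·6^3 + 5·6^2 + 5·6 + 5 (b=6); 6→7: 5·7^7 + 5·7^5 + 5·7^4 + 5·7^3 + 5·7^2 + 5·7 + 5 = 4215755; 4215755−1 = 4215754
i=5: 4215754 = 5·7^7 + 5·7^5 + 5·7^4 + 5·7^3 + 5·7^2 + 5·7 + 4 (b=7); 7→8: 5·8^8 + 5·8^5 + 5·8^4 + 5·8^3 + 5·8^2 + 5·8 + 4 = 84073324; 84073324−1 = 84073323
i=6: 84073323 = 5·8^8 + 5·8^5 + 5·8^4 + 5·8^3 + 5·8^2 + 5·8 + 3 (b=8); 8→9: 5·9^9 + 5·9^5 + 5·9^4 + 5·9^3 + 5·9^2 + 5·9 + 3 = 1937434593; 1937434593−1 = 1937434592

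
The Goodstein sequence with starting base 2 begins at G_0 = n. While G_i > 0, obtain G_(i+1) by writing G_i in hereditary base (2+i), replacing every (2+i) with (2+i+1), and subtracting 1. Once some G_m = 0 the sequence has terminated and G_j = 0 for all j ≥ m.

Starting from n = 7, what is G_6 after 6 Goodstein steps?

16777215

7 —HB2→ 2^2 + 2 + 1 —bump→ 3^3 + 3 + 1 = 31 —(−1)→ 30
30 —HB3→ 3^3 + 3 —bump→ 4^4 + 4 = 260 —(−1)→ 259
259 —HB4→ 4^4 + 3 —bump→ 5^5 + 3 = 3128 —(−1)→ 3127
3127 —HB5→ 5^5 + 2 —bump→ 6^6 + 2 = 46658 —(−1)→ 46657
46657 —HB6→ 6^6 + 1 —bump→ 7^7 + 1 = 823544 —(−1)→ 823543
823543 —HB7→ 7^7 —bump→ 8^8 = 16777216 —(−1)→ 16777215
16777215 —HB8→ 7·8^7 + 7·8^6 + 7·8^5 + 7·8^4 + 7·8^3 + 7·8^2 + 7·8 + 7 —bump→ 7·9^7 + 7·9^6 + 7·9^5 + 7·9^4 + 7·9^3 + 7·9^2 + 7·9 + 7 = 37665880 —(−1)→ 37665879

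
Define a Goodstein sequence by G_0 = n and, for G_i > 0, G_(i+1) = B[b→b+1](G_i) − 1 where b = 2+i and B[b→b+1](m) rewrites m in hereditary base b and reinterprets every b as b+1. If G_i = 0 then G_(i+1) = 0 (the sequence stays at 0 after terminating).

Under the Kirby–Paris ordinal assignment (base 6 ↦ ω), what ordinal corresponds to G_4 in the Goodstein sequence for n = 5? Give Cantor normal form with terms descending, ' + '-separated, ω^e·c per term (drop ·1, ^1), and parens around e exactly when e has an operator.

step 0: 5 = 2^2 + 1; sub 3 for 2: 3^3 + 1; = 28; G_1 = 28−1 = 27
step 1: 27 = 3^3; sub 4 for 3: 4^4; = 256; G_2 = 256−1 = 255
step 2: 255 = 3·4^3 + 3·4^2 + 3·4 + 3; sub 5 for 4: 3·5^3 + 3·5^2 + 3·5 + 3; = 468; G_3 = 468−1 = 467
step 3: 467 = 3·5^3 + 3·5^2 + 3·5 + 2; sub 6 for 5: 3·6^3 + 3·6^2 + 3·6 + 2; = 776; G_4 = 776−1 = 775

ω^3·3 + ω^2·3 + ω·3 + 1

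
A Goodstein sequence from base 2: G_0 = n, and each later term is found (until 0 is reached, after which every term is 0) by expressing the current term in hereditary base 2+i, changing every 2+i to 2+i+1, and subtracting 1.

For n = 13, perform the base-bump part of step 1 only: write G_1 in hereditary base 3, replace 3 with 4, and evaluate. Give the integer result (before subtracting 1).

1280

[0] 13 ≡ 2^(2 + 1) + 2^2 + 1 (base 2). Lift 3: 109. −1: 108.
[1] 108 ≡ 3^(3 + 1) + 3^3 (base 3). Lift 4: 1280. −1: 1279.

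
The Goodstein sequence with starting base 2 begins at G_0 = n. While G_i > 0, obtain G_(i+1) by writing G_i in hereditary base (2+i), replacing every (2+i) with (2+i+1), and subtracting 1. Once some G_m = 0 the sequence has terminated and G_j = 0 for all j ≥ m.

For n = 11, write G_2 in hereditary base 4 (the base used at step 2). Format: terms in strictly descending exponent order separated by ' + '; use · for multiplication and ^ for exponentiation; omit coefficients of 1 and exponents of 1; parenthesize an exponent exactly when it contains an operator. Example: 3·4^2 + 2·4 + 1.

4^(4 + 1) + 3

G_0 = 11. HB_2(11) = 2^(2 + 1) + 2 + 1. Bump = 85. G_1 = 84.
G_1 = 84. HB_3(84) = 3^(3 + 1) + 3. Bump = 1028. G_2 = 1027.
G_2 = 1027. HB_4(1027) = 4^(4 + 1) + 3. Bump = 15628. G_3 = 15627.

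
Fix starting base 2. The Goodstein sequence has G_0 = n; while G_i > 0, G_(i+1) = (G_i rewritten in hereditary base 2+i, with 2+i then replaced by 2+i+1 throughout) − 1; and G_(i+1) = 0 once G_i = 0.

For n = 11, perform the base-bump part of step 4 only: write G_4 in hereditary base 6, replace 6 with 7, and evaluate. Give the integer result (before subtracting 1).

5764802

[0] 11 ≡ 2^(2 + 1) + 2 + 1 (base 2). Lift 3: 85. −1: 84.
[1] 84 ≡ 3^(3 + 1) + 3 (base 3). Lift 4: 1028. −1: 1027.
[2] 1027 ≡ 4^(4 + 1) + 3 (base 4). Lift 5: 15628. −1: 15627.
[3] 15627 ≡ 5^(5 + 1) + 2 (base 5). Lift 6: 279938. −1: 279937.
[4] 279937 ≡ 6^(6 + 1) + 1 (base 6). Lift 7: 5764802. −1: 5764801.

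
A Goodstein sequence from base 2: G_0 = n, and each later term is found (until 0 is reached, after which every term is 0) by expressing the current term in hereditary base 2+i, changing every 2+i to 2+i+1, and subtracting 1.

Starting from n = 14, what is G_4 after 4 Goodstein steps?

326591

14 —HB2→ 2^(2 + 1) + 2^2 + 2 —bump→ 3^(3 + 1) + 3^3 + 3 = 111 —(−1)→ 110
110 —HB3→ 3^(3 + 1) + 3^3 + 2 —bump→ 4^(4 + 1) + 4^4 + 2 = 1282 —(−1)→ 1281
1281 —HB4→ 4^(4 + 1) + 4^4 + 1 —bump→ 5^(5 + 1) + 5^5 + 1 = 18751 —(−1)→ 18750
18750 —HB5→ 5^(5 + 1) + 5^5 —bump→ 6^(6 + 1) + 6^6 = 326592 —(−1)→ 326591
326591 —HB6→ 6^(6 + 1) + 5·6^5 + 5·6^4 + 5·6^3 + 5·6^2 + 5·6 + 5 —bump→ 7^(7 + 1) + 5·7^5 + 5·7^4 + 5·7^3 + 5·7^2 + 5·7 + 5 = 5862841 —(−1)→ 5862840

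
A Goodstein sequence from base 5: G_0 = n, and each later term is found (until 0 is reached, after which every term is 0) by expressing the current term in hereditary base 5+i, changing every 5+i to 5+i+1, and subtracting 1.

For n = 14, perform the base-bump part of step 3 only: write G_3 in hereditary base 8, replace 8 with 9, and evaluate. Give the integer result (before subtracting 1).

19

G_0=14  [base 5] 2·5 + 4  →[5↦6]→  2·6 + 4 = 16  −1 ⇒ G_1=15
G_1=15  [base 6] 2·6 + 3  →[6↦7]→  2·7 + 3 = 17  −1 ⇒ G_2=16
G_2=16  [base 7] 2·7 + 2  →[7↦8]→  2·8 + 2 = 18  −1 ⇒ G_3=17
G_3=17  [base 8] 2·8 + 1  →[8↦9]→  2·9 + 1 = 19  −1 ⇒ G_4=18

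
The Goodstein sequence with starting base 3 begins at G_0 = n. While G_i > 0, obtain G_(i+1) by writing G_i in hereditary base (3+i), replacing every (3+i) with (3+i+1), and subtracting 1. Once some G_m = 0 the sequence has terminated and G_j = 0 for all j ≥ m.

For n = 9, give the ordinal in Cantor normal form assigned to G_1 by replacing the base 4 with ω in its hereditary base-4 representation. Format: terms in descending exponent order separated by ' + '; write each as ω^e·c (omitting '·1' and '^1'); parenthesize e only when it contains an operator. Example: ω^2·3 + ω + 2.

ω·3 + 3

base 3: 9 = 3^2; at 4: 4^2 = 16; next = 15
base 4: 15 = 3·4 + 3; at 5: 3·5 + 3 = 18; next = 17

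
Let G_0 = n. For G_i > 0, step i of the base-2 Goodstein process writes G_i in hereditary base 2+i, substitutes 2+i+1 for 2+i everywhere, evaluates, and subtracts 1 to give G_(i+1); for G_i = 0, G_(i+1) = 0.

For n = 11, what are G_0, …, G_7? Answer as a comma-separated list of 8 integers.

11, 84, 1027, 15627, 279937, 5764801, 134217727, 2749609302

(0) 11|_2 = 2^(2 + 1) + 2 + 1 ↦ 3^(3 + 1) + 3 + 1|_3 = 85 ⇒ 84
(1) 84|_3 = 3^(3 + 1) + 3 ↦ 4^(4 + 1) + 4|_4 = 1028 ⇒ 1027
(2) 1027|_4 = 4^(4 + 1) + 3 ↦ 5^(5 + 1) + 3|_5 = 15628 ⇒ 15627
(3) 15627|_5 = 5^(5 + 1) + 2 ↦ 6^(6 + 1) + 2|_6 = 279938 ⇒ 279937
(4) 279937|_6 = 6^(6 + 1) + 1 ↦ 7^(7 + 1) + 1|_7 = 5764802 ⇒ 5764801
(5) 5764801|_7 = 7^(7 + 1) ↦ 8^(8 + 1)|_8 = 134217728 ⇒ 134217727
(6) 134217727|_8 = 7·8^8 + 7·8^7 + 7·8^6 + 7·8^5 + 7·8^4 + 7·8^3 + 7·8^2 + 7·8 + 7 ↦ 7·9^9 + 7·9^7 + 7·9^6 + 7·9^5 + 7·9^4 + 7·9^3 + 7·9^2 + 7·9 + 7|_9 = 2749609303 ⇒ 2749609302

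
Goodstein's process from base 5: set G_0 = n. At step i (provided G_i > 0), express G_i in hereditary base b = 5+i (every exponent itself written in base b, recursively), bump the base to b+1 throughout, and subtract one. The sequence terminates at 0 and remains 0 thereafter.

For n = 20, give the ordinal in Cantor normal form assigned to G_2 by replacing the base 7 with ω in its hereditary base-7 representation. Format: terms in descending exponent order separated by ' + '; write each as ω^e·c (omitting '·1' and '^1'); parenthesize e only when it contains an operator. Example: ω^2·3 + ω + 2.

i=0: 20 = 4·5 (b=5); 5→6: 4·6 = 24; 24−1 = 23
i=1: 23 = 3·6 + 5 (b=6); 6→7: 3·7 + 5 = 26; 26−1 = 25
i=2: 25 = 3·7 + 4 (b=7); 7→8: 3·8 + 4 = 28; 28−1 = 27

ω·3 + 4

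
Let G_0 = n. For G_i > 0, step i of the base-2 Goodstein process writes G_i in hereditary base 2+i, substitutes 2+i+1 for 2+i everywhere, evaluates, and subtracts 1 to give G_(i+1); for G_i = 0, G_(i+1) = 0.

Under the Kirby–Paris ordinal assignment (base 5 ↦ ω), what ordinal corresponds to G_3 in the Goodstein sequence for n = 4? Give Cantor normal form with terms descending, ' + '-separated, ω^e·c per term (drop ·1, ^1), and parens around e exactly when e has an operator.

[0] 4 ≡ 2^2 (base 2). Lift 3: 27. −1: 26.
[1] 26 ≡ 2·3^2 + 2·3 + 2 (base 3). Lift 4: 42. −1: 41.
[2] 41 ≡ 2·4^2 + 2·4 + 1 (base 4). Lift 5: 61. −1: 60.
[3] 60 ≡ 2·5^2 + 2·5 (base 5). Lift 6: 84. −1: 83.

ω^2·2 + ω·2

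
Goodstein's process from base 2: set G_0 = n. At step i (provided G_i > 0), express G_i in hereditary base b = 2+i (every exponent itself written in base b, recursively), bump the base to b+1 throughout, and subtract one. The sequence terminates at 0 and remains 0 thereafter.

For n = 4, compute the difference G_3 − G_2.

i=0: 4 = 2^2 (b=2); 2→3: 3^3 = 27; 27−1 = 26
i=1: 26 = 2·3^2 + 2·3 + 2 (b=3); 3→4: 2·4^2 + 2·4 + 2 = 42; 42−1 = 41
i=2: 41 = 2·4^2 + 2·4 + 1 (b=4); 4→5: 2·5^2 + 2·5 + 1 = 61; 61−1 = 60

19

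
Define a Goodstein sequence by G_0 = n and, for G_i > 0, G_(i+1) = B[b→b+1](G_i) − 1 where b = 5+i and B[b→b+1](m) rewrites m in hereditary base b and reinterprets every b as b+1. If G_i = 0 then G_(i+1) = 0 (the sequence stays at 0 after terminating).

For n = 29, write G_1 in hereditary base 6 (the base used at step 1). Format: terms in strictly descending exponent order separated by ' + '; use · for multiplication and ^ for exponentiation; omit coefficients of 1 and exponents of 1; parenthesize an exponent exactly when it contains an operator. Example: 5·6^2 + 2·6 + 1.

6^2 + 3

G_0=29  [base 5] 5^2 + 4  →[5↦6]→  6^2 + 4 = 40  −1 ⇒ G_1=39
G_1=39  [base 6] 6^2 + 3  →[6↦7]→  7^2 + 3 = 52  −1 ⇒ G_2=51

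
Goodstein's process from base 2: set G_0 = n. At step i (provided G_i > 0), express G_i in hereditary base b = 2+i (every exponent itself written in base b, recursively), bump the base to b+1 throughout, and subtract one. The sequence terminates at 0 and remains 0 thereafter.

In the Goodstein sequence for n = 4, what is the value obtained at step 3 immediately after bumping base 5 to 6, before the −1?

84

G_0=4  [base 2] 2^2  →[2↦3]→  3^3 = 27  −1 ⇒ G_1=26
G_1=26  [base 3] 2·3^2 + 2·3 + 2  →[3↦4]→  2·4^2 + 2·4 + 2 = 42  −1 ⇒ G_2=41
G_2=41  [base 4] 2·4^2 + 2·4 + 1  →[4↦5]→  2·5^2 + 2·5 + 1 = 61  −1 ⇒ G_3=60
G_3=60  [base 5] 2·5^2 + 2·5  →[5↦6]→  2·6^2 + 2·6 = 84  −1 ⇒ G_4=83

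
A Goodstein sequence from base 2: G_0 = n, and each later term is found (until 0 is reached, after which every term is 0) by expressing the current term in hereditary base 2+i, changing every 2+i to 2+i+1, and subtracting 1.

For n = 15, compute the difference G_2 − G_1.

15 —HB2→ 2^(2 + 1) + 2^2 + 2 + 1 —bump→ 3^(3 + 1) + 3^3 + 3 + 1 = 112 —(−1)→ 111
111 —HB3→ 3^(3 + 1) + 3^3 + 3 —bump→ 4^(4 + 1) + 4^4 + 4 = 1284 —(−1)→ 1283

1172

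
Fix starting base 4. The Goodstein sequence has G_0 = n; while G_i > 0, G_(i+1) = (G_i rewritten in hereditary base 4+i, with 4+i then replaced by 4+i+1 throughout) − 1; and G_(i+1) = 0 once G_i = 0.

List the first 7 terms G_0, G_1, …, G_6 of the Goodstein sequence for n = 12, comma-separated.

12, 14, 15, 16, 17, 18, 19

step 0: 12 = 3·4; sub 5 for 4: 3·5; = 15; G_1 = 15−1 = 14
step 1: 14 = 2·5 + 4; sub 6 for 5: 2·6 + 4; = 16; G_2 = 16−1 = 15
step 2: 15 = 2·6 + 3; sub 7 for 6: 2·7 + 3; = 17; G_3 = 17−1 = 16
step 3: 16 = 2·7 + 2; sub 8 for 7: 2·8 + 2; = 18; G_4 = 18−1 = 17
step 4: 17 = 2·8 + 1; sub 9 for 8: 2·9 + 1; = 19; G_5 = 19−1 = 18
step 5: 18 = 2·9; sub 10 for 9: 2·10; = 20; G_6 = 20−1 = 19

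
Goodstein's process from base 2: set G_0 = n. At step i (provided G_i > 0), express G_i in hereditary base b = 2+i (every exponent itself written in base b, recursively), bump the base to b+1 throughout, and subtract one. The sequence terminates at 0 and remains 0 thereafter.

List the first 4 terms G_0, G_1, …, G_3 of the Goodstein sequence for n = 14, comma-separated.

i=0: 14 = 2^(2 + 1) + 2^2 + 2 (b=2); 2→3: 3^(3 + 1) + 3^3 + 3 = 111; 111−1 = 110
i=1: 110 = 3^(3 + 1) + 3^3 + 2 (b=3); 3→4: 4^(4 + 1) + 4^4 + 2 = 1282; 1282−1 = 1281
i=2: 1281 = 4^(4 + 1) + 4^4 + 1 (b=4); 4→5: 5^(5 + 1) + 5^5 + 1 = 18751; 18751−1 = 18750

14, 110, 1281, 18750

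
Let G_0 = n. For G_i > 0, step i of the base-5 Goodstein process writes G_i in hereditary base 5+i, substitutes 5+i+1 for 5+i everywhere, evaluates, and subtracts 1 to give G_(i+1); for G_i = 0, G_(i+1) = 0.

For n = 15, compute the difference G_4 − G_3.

base 5: 15 = 3·5; at 6: 3·6 = 18; next = 17
base 6: 17 = 2·6 + 5; at 7: 2·7 + 5 = 19; next = 18
base 7: 18 = 2·7 + 4; at 8: 2·8 + 4 = 20; next = 19
base 8: 19 = 2·8 + 3; at 9: 2·9 + 3 = 21; next = 20

1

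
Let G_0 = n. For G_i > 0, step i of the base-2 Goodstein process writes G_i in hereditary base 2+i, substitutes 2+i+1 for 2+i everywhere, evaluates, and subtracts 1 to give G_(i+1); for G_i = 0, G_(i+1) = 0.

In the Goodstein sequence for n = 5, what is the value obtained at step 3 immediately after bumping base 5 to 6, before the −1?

776

(0) 5|_2 = 2^2 + 1 ↦ 3^3 + 1|_3 = 28 ⇒ 27
(1) 27|_3 = 3^3 ↦ 4^4|_4 = 256 ⇒ 255
(2) 255|_4 = 3·4^3 + 3·4^2 + 3·4 + 3 ↦ 3·5^3 + 3·5^2 + 3·5 + 3|_5 = 468 ⇒ 467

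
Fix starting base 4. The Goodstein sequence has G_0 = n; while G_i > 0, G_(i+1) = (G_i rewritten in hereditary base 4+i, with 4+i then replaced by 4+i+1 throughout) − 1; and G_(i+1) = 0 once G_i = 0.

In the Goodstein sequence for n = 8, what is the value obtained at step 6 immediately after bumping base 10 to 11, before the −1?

9

G_0=8  [base 4] 2·4  →[4↦5]→  2·5 = 10  −1 ⇒ G_1=9
G_1=9  [base 5] 5 + 4  →[5↦6]→  6 + 4 = 10  −1 ⇒ G_2=9
G_2=9  [base 6] 6 + 3  →[6↦7]→  7 + 3 = 10  −1 ⇒ G_3=9
G_3=9  [base 7] 7 + 2  →[7↦8]→  8 + 2 = 10  −1 ⇒ G_4=9
G_4=9  [base 8] 8 + 1  →[8↦9]→  9 + 1 = 10  −1 ⇒ G_5=9
G_5=9  [base 9] 9  →[9↦10]→  10 = 10  −1 ⇒ G_6=9
G_6=9  [base 10] 9  →[10↦11]→  9 = 9  −1 ⇒ G_7=8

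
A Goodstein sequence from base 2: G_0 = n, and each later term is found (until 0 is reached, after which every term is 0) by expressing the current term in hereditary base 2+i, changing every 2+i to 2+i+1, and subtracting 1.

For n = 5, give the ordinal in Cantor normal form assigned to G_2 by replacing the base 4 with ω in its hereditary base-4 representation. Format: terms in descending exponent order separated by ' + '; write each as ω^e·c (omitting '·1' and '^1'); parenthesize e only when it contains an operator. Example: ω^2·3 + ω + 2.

ω^3·3 + ω^2·3 + ω·3 + 3

step 0: 5 = 2^2 + 1; sub 3 for 2: 3^3 + 1; = 28; G_1 = 28−1 = 27
step 1: 27 = 3^3; sub 4 for 3: 4^4; = 256; G_2 = 256−1 = 255
step 2: 255 = 3·4^3 + 3·4^2 + 3·4 + 3; sub 5 for 4: 3·5^3 + 3·5^2 + 3·5 + 3; = 468; G_3 = 468−1 = 467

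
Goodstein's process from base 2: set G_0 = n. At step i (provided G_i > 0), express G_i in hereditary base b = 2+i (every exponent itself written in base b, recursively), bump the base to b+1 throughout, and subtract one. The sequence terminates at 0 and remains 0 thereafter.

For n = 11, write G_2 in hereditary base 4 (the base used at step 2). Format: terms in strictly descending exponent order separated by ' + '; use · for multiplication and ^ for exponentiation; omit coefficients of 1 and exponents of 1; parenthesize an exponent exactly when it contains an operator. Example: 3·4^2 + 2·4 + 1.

4^(4 + 1) + 3

11 —HB2→ 2^(2 + 1) + 2 + 1 —bump→ 3^(3 + 1) + 3 + 1 = 85 —(−1)→ 84
84 —HB3→ 3^(3 + 1) + 3 —bump→ 4^(4 + 1) + 4 = 1028 —(−1)→ 1027
1027 —HB4→ 4^(4 + 1) + 3 —bump→ 5^(5 + 1) + 3 = 15628 —(−1)→ 15627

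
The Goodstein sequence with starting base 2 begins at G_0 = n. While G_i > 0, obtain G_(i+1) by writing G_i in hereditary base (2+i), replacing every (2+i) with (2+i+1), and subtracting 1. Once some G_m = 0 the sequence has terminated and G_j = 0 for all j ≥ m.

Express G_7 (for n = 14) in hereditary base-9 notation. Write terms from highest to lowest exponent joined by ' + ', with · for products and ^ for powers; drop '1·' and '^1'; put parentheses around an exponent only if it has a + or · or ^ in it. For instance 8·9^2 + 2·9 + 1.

step 0: 14 = 2^(2 + 1) + 2^2 + 2; sub 3 for 2: 3^(3 + 1) + 3^3 + 3; = 111; G_1 = 111−1 = 110
step 1: 110 = 3^(3 + 1) + 3^3 + 2; sub 4 for 3: 4^(4 + 1) + 4^4 + 2; = 1282; G_2 = 1282−1 = 1281
step 2: 1281 = 4^(4 + 1) + 4^4 + 1; sub 5 for 4: 5^(5 + 1) + 5^5 + 1; = 18751; G_3 = 18751−1 = 18750
step 3: 18750 = 5^(5 + 1) + 5^5; sub 6 for 5: 6^(6 + 1) + 6^6; = 326592; G_4 = 326592−1 = 326591
step 4: 326591 = 6^(6 + 1) + 5·6^5 + 5·6^4 + 5·6^3 + 5·6^2 + 5·6 + 5; sub 7 for 6: 7^(7 + 1) + 5·7^5 + 5·7^4 + 5·7^3 + 5·7^2 + 5·7 + 5; = 5862841; G_5 = 5862841−1 = 5862840
step 5: 5862840 = 7^(7 + 1) + 5·7^5 + 5·7^4 + 5·7^3 + 5·7^2 + 5·7 + 4; sub 8 for 7: 8^(8 + 1) + 5·8^5 + 5·8^4 + 5·8^3 + 5·8^2 + 5·8 + 4; = 134404972; G_6 = 134404972−1 = 134404971
step 6: 134404971 = 8^(8 + 1) + 5·8^5 + 5·8^4 + 5·8^3 + 5·8^2 + 5·8 + 3; sub 9 for 8: 9^(9 + 1) + 5·9^5 + 5·9^4 + 5·9^3 + 5·9^2 + 5·9 + 3; = 3487116549; G_7 = 3487116549−1 = 3487116548

9^(9 + 1) + 5·9^5 + 5·9^4 + 5·9^3 + 5·9^2 + 5·9 + 2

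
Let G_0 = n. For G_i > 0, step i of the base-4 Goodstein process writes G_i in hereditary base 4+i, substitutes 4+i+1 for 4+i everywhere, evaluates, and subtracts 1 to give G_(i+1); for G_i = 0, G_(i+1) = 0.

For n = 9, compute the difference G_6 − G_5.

0

(0) 9|_4 = 2·4 + 1 ↦ 2·5 + 1|_5 = 11 ⇒ 10
(1) 10|_5 = 2·5 ↦ 2·6|_6 = 12 ⇒ 11
(2) 11|_6 = 6 + 5 ↦ 7 + 5|_7 = 12 ⇒ 11
(3) 11|_7 = 7 + 4 ↦ 8 + 4|_8 = 12 ⇒ 11
(4) 11|_8 = 8 + 3 ↦ 9 + 3|_9 = 12 ⇒ 11
(5) 11|_9 = 9 + 2 ↦ 10 + 2|_10 = 12 ⇒ 11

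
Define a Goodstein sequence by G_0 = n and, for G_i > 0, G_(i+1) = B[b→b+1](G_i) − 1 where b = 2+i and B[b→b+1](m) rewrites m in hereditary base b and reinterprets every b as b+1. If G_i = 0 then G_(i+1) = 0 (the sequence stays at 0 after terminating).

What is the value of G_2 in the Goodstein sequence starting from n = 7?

259

base 2: 7 = 2^2 + 2 + 1; at 3: 3^3 + 3 + 1 = 31; next = 30
base 3: 30 = 3^3 + 3; at 4: 4^4 + 4 = 260; next = 259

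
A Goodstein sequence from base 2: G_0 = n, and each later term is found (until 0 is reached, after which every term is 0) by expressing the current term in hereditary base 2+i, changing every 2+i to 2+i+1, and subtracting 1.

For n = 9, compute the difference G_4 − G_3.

130901

G_0 = 9. HB_2(9) = 2^(2 + 1) + 1. Bump = 82. G_1 = 81.
G_1 = 81. HB_3(81) = 3^(3 + 1). Bump = 1024. G_2 = 1023.
G_2 = 1023. HB_4(1023) = 3·4^4 + 3·4^3 + 3·4^2 + 3·4 + 3. Bump = 9843. G_3 = 9842.
G_3 = 9842. HB_5(9842) = 3·5^5 + 3·5^3 + 3·5^2 + 3·5 + 2. Bump = 140744. G_4 = 140743.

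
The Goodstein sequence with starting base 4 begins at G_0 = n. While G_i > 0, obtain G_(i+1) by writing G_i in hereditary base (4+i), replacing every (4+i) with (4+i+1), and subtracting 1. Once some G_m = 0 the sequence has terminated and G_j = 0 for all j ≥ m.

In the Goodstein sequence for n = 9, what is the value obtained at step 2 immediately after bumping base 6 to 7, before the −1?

12

i=0: 9 = 2·4 + 1 (b=4); 4→5: 2·5 + 1 = 11; 11−1 = 10
i=1: 10 = 2·5 (b=5); 5→6: 2·6 = 12; 12−1 = 11
i=2: 11 = 6 + 5 (b=6); 6→7: 7 + 5 = 12; 12−1 = 11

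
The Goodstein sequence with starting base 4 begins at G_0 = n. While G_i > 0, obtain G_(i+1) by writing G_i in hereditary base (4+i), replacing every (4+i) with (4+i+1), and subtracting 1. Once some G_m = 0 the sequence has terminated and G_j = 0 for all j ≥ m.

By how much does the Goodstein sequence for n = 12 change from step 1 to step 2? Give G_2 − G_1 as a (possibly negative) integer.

G_0=12  [base 4] 3·4  →[4↦5]→  3·5 = 15  −1 ⇒ G_1=14
G_1=14  [base 5] 2·5 + 4  →[5↦6]→  2·6 + 4 = 16  −1 ⇒ G_2=15

1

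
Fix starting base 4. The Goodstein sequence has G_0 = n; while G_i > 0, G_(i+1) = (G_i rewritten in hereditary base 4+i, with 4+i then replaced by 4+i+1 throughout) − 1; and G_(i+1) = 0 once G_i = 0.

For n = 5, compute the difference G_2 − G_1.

i=0: 5 = 4 + 1 (b=4); 4→5: 5 + 1 = 6; 6−1 = 5
i=1: 5 = 5 (b=5); 5→6: 6 = 6; 6−1 = 5

0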